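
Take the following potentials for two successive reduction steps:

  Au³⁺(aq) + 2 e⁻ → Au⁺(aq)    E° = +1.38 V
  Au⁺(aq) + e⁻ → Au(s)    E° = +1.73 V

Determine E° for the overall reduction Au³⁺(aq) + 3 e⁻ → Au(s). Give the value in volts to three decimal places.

+1.497 V

Since ΔG° = −nFE° is additive over sequential reductions, n₃E°₃ = n₁E°₁ + n₂E°₂.
E°₃ = (2×+1.38 + 1×+1.73) / 3 = (+4.490) / 3 = +1.497 V.
E° values themselves are not directly additive — weighting by electron count is essential.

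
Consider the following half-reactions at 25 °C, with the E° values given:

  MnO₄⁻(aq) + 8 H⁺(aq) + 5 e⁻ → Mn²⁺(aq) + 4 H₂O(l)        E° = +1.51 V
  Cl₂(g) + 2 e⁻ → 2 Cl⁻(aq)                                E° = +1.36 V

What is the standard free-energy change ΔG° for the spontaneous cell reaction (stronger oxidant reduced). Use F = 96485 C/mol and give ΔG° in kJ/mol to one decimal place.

MnO₄⁻/Mn²⁺ (E° = +1.51 V) is the cathode; Cl₂/Cl⁻ (E° = +1.36 V) is the anode, so E°cell = +0.15 V.
Balancing electrons gives n = 10 (lcm of 5 and 2).
ΔG° = −nFE° = −(10)(96485)(+0.15) = -144,728 J = -144.7 kJ/mol.

-144.7 kJ/mol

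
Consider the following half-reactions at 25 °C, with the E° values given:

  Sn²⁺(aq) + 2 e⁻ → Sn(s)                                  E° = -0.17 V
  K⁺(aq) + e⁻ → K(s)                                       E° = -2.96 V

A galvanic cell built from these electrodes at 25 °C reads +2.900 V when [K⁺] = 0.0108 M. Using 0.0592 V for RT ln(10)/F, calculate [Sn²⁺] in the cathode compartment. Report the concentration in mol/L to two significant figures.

Sn²⁺/Sn is the cathode, K⁺/K the anode: E°cell = +2.79 V, n = 2.
Overall reaction: Sn²⁺(aq) + 2 K(s) → Sn(s) + 2 K⁺(aq); Q = [K⁺]^2/[Sn²⁺]^1.
From E = E° − (0.0592/n) log Q: log Q = (E° − E)·n/0.0592 = (+2.79 − (+2.900))·2/0.0592 = -3.7162.
So 1·log[Sn²⁺] = 2·log(0.0108) − log Q = -3.9332 − (-3.7162) = -0.2170; [Sn²⁺] = 10^(-0.2170) ≈ 0.61 M.

0.61 M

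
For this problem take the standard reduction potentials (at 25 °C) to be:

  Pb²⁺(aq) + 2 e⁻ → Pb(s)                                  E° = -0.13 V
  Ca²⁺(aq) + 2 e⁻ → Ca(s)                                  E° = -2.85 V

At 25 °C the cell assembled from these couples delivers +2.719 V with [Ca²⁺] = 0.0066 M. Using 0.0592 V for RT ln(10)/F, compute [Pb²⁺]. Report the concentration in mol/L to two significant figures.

0.0061 M

Pb²⁺/Pb is the cathode, Ca²⁺/Ca the anode: E°cell = +2.72 V, n = 2.
Overall reaction: Pb²⁺(aq) + Ca(s) → Pb(s) + Ca²⁺(aq); Q = [Ca²⁺]^1/[Pb²⁺]^1.
From E = E° − (0.0592/n) log Q: log Q = (E° − E)·n/0.0592 = (+2.72 − (+2.719))·2/0.0592 = 0.0338.
So 1·log[Pb²⁺] = 1·log(0.0066) − log Q = -2.1805 − (0.0338) = -2.2143; [Pb²⁺] = 10^(-2.2143) ≈ 0.0061 M.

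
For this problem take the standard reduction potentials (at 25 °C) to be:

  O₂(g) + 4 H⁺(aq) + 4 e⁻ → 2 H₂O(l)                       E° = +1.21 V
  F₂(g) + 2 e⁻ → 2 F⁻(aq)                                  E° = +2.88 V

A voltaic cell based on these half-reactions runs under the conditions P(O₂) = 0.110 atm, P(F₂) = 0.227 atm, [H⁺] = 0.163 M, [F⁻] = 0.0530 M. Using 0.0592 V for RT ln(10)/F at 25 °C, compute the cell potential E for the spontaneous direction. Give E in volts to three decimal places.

F₂/F⁻ is the cathode (higher E°), O₂/H₂O the anode: E°cell = +2.88 − (+1.21) = +1.67 V, n = 4.
Overall: 2 F₂(g) + 2 H₂O(l) → 4 F⁻(aq) + O₂(g) + 4 H⁺(aq)
Q = [F⁻]^4·P(O₂)·[H⁺]^4 / (P(F₂)^2); log Q = -7.925.
E = E° − (0.0592/n) log Q = +1.67 − (0.0592/4)(-7.925) = +1.787 V.

+1.787 V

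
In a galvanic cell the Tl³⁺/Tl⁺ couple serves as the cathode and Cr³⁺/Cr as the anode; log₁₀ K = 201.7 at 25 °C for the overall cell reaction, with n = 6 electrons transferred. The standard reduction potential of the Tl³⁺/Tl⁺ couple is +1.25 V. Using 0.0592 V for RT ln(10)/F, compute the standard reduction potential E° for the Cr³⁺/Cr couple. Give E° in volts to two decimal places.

-0.74 V

E°cell = (0.0592/n)·log K = (0.0592/6)(201.7) = +1.990 V.
Since Tl³⁺/Tl⁺ is the cathode and Cr³⁺/Cr the anode, E°cell = E°(Tl³⁺/Tl⁺) − E°(Cr³⁺/Cr).
So E°(Cr³⁺/Cr) = E°(Tl³⁺/Tl⁺) − E°cell = (+1.25) − (+1.990) = -0.74 V.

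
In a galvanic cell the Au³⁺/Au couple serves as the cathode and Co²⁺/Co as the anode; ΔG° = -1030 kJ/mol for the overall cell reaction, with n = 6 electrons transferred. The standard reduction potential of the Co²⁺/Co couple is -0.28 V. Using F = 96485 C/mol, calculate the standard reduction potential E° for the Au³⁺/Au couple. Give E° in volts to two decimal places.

+1.50 V

E°cell = −ΔG°/(nF) = −(-1030×10³)/((6)(96485)) = +1.779 V.
Since Au³⁺/Au is the cathode and Co²⁺/Co the anode, E°cell = E°(Au³⁺/Au) − E°(Co²⁺/Co).
So E°(Au³⁺/Au) = E°cell + E°(Co²⁺/Co) = +1.779 + (-0.28) = +1.50 V.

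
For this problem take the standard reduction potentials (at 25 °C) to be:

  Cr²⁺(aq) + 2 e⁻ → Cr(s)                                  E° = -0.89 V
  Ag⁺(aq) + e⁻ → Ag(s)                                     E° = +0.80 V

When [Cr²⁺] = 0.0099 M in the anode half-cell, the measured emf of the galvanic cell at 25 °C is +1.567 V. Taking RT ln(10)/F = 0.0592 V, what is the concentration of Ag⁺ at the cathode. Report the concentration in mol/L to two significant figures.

0.00083 M

Ag⁺/Ag is the cathode, Cr²⁺/Cr the anode: E°cell = +1.69 V, n = 2.
Overall reaction: 2 Ag⁺(aq) + Cr(s) → 2 Ag(s) + Cr²⁺(aq); Q = [Cr²⁺]^1/[Ag⁺]^2.
From E = E° − (0.0592/n) log Q: log Q = (E° − E)·n/0.0592 = (+1.69 − (+1.567))·2/0.0592 = 4.1554.
So 2·log[Ag⁺] = 1·log(0.0099) − log Q = -2.0044 − (4.1554) = -6.1598; log[Ag⁺] = -6.1598 / 2 = -3.0799; [Ag⁺] = 10^(-3.0799) ≈ 0.00083 M.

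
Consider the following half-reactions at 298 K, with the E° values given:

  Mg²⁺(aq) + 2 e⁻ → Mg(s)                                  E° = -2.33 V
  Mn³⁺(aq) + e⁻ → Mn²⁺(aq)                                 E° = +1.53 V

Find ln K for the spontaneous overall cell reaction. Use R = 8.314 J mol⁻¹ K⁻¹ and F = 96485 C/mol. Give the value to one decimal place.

Cathode: Mn³⁺/Mn²⁺; anode: Mg²⁺/Mg. E°cell = (+1.53) − (-2.33) = +3.86 V, with n = 2.
ΔG° = −nFE° = −RT ln K, so ln K = nFE°/(RT) = (2)(96485)(+3.86) / ((8.314)(298)) = 300.643.

300.6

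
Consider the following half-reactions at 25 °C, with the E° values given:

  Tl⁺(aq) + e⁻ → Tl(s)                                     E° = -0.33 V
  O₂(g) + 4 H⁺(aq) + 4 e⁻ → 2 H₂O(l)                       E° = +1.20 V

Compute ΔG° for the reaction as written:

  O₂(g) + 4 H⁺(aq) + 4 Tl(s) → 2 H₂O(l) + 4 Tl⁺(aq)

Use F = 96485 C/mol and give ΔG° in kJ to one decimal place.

-590.5 kJ

As written, O₂/H₂O is reduced (cathode) and Tl⁺/Tl is oxidised (anode), so E°cell = (+1.20) − (-0.33) = +1.53 V.
Balancing electrons gives n = 4.
ΔG° = −nFE° = −(4)(96485)(+1.53) = -590,488 J = -590.5 kJ.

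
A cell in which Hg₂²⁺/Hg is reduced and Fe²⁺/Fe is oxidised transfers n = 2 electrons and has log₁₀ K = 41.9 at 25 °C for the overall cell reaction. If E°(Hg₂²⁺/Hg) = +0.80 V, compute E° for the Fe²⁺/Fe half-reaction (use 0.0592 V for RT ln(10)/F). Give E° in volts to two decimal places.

E°cell = (0.0592/n)·log K = (0.0592/2)(41.9) = +1.240 V.
Since Hg₂²⁺/Hg is the cathode and Fe²⁺/Fe the anode, E°cell = E°(Hg₂²⁺/Hg) − E°(Fe²⁺/Fe).
So E°(Fe²⁺/Fe) = E°(Hg₂²⁺/Hg) − E°cell = (+0.80) − (+1.240) = -0.44 V.

-0.44 V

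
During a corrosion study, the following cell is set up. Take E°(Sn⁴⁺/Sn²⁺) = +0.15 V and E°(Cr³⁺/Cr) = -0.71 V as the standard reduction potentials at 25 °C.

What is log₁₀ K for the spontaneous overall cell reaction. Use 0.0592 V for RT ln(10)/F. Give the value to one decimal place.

Cathode: Sn⁴⁺/Sn²⁺; anode: Cr³⁺/Cr. E°cell = +0.86 V, n = 6.
log K = nE°cell / 0.0592 = (6)(+0.86) / 0.0592 = 87.2.

87.2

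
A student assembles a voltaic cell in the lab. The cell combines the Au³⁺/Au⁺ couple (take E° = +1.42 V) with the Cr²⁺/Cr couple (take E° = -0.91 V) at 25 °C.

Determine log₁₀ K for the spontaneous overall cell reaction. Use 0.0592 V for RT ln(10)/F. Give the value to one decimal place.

Cathode: Au³⁺/Au⁺; anode: Cr²⁺/Cr. E°cell = +2.33 V, n = 2.
log K = nE°cell / 0.0592 = (2)(+2.33) / 0.0592 = 78.7.

78.7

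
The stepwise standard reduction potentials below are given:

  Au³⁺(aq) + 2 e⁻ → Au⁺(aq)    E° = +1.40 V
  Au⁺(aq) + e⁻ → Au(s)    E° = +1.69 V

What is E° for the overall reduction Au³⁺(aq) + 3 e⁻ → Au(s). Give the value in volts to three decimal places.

+1.497 V

Since ΔG° = −nFE° is additive over sequential reductions, n₃E°₃ = n₁E°₁ + n₂E°₂.
E°₃ = (2×+1.40 + 1×+1.69) / 3 = (+4.490) / 3 = +1.497 V.
Simply averaging or adding the two E° values would be wrong; the electron-weighted sum is required.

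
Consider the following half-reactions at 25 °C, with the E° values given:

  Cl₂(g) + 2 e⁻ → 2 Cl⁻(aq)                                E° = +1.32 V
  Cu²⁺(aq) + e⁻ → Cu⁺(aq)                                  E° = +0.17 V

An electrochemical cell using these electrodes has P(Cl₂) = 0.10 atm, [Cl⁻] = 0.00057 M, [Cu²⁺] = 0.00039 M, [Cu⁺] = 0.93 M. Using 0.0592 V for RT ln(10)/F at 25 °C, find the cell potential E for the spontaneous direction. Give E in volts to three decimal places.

Cl₂/Cl⁻ is the cathode (higher E°), Cu²⁺/Cu⁺ the anode: E°cell = +1.32 − (+0.17) = +1.15 V, n = 2.
Overall: Cl₂(g) + 2 Cu⁺(aq) → 2 Cl⁻(aq) + 2 Cu²⁺(aq)
Q = [Cl⁻]^2·[Cu²⁺]^2 / (P(Cl₂)·[Cu⁺]^2); log Q = -12.243.
E = E° − (0.0592/n) log Q = +1.15 − (0.0592/2)(-12.243) = +1.512 V.

+1.512 V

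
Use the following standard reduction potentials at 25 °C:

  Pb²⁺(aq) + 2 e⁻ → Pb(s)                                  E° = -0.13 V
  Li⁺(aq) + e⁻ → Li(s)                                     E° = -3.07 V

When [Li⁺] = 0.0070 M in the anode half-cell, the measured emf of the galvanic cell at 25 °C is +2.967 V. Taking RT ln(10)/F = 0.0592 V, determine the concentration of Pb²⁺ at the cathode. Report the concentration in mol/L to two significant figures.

0.00040 M

Pb²⁺/Pb is the cathode, Li⁺/Li the anode: E°cell = +2.94 V, n = 2.
Overall reaction: Pb²⁺(aq) + 2 Li(s) → Pb(s) + 2 Li⁺(aq); Q = [Li⁺]^2/[Pb²⁺]^1.
From E = E° − (0.0592/n) log Q: log Q = (E° − E)·n/0.0592 = (+2.94 − (+2.967))·2/0.0592 = -0.9122.
So 1·log[Pb²⁺] = 2·log(0.007) − log Q = -4.3098 − (-0.9122) = -3.3976; [Pb²⁺] = 10^(-3.3976) ≈ 0.00040 M.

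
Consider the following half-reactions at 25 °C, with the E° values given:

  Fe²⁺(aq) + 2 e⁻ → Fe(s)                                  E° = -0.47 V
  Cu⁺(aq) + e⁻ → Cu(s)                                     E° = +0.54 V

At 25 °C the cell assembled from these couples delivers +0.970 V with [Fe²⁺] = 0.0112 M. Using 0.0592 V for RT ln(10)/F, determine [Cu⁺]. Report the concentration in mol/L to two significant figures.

0.022 M

Cu⁺/Cu is the cathode, Fe²⁺/Fe the anode: E°cell = +1.01 V, n = 2.
Overall reaction: 2 Cu⁺(aq) + Fe(s) → 2 Cu(s) + Fe²⁺(aq); Q = [Fe²⁺]^1/[Cu⁺]^2.
From E = E° − (0.0592/n) log Q: log Q = (E° − E)·n/0.0592 = (+1.01 − (+0.970))·2/0.0592 = 1.3514.
So 2·log[Cu⁺] = 1·log(0.0112) − log Q = -1.9508 − (1.3514) = -3.3022; log[Cu⁺] = -3.3022 / 2 = -1.6511; [Cu⁺] = 10^(-1.6511) ≈ 0.022 M.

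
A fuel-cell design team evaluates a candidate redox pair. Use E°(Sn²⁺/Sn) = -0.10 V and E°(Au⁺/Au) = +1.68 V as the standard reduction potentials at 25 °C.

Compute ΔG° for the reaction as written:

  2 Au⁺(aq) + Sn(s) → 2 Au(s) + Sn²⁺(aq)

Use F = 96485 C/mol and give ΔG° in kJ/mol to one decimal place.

As written, Au⁺/Au is reduced (cathode) and Sn²⁺/Sn is oxidised (anode), so E°cell = (+1.68) − (-0.10) = +1.78 V.
Balancing electrons gives n = 2.
ΔG° = −nFE° = −(2)(96485)(+1.78) = -343,487 J = -343.5 kJ/mol.

-343.5 kJ/mol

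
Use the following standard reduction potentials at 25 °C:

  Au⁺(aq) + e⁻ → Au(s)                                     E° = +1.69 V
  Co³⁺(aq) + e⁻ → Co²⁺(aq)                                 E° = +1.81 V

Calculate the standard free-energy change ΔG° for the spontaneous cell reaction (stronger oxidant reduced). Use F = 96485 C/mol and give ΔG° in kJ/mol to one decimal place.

-11.6 kJ/mol

Co³⁺/Co²⁺ (E° = +1.81 V) is the cathode; Au⁺/Au (E° = +1.69 V) is the anode, so E°cell = +0.12 V.
Balancing electrons gives n = 1 (lcm of 1 and 1).
ΔG° = −nFE° = −(1)(96485)(+0.12) = -11,578 J = -11.6 kJ/mol.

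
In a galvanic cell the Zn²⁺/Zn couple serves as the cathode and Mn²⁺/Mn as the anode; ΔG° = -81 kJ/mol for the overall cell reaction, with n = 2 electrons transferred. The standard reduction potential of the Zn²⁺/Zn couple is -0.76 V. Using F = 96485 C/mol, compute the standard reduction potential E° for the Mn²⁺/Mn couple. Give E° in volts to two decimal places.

-1.18 V

E°cell = −ΔG°/(nF) = −(-81×10³)/((2)(96485)) = +0.420 V.
Since Zn²⁺/Zn is the cathode and Mn²⁺/Mn the anode, E°cell = E°(Zn²⁺/Zn) − E°(Mn²⁺/Mn).
So E°(Mn²⁺/Mn) = E°(Zn²⁺/Zn) − E°cell = (-0.76) − (+0.420) = -1.18 V.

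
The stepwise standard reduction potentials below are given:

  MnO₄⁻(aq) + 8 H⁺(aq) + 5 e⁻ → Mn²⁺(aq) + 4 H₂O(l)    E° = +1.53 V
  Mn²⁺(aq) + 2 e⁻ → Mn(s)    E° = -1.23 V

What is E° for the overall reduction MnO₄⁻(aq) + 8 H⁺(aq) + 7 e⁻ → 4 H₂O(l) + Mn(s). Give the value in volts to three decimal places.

+0.741 V

Adding the free-energy changes (−nFE°) of the two steps gives −n₃FE°₃ = −n₁FE°₁ − n₂FE°₂.
E°₃ = (5×+1.53 + 2×-1.23) / 7 = (+5.190) / 7 = +0.741 V.
Simply averaging or adding the two E° values would be wrong; the electron-weighted sum is required.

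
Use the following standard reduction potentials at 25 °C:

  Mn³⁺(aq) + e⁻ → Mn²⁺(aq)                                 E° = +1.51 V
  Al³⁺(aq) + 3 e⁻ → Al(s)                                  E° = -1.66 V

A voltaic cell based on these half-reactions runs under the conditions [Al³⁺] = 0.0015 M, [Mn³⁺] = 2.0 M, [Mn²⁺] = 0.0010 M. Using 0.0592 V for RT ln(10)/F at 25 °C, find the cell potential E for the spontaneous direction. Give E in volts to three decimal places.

+3.421 V

Mn³⁺/Mn²⁺ is the cathode (higher E°), Al³⁺/Al the anode: E°cell = +1.51 − (-1.66) = +3.17 V, n = 3.
Overall: 3 Mn³⁺(aq) + Al(s) → 3 Mn²⁺(aq) + Al³⁺(aq)
Q = [Mn²⁺]^3·[Al³⁺] / ([Mn³⁺]^3); log Q = -12.727.
E = E° − (0.0592/n) log Q = +3.17 − (0.0592/3)(-12.727) = +3.421 V.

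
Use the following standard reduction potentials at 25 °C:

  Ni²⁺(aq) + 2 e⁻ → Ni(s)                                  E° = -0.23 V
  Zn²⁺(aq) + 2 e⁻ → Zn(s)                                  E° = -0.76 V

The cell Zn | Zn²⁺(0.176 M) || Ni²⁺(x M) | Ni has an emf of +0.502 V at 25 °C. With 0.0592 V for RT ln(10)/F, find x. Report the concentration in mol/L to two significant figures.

Ni²⁺/Ni is the cathode, Zn²⁺/Zn the anode: E°cell = +0.53 V, n = 2.
Overall reaction: Ni²⁺(aq) + Zn(s) → Ni(s) + Zn²⁺(aq); Q = [Zn²⁺]^1/[Ni²⁺]^1.
From E = E° − (0.0592/n) log Q: log Q = (E° − E)·n/0.0592 = (+0.53 − (+0.502))·2/0.0592 = 0.9459.
So 1·log[Ni²⁺] = 1·log(0.176) − log Q = -0.7545 − (0.9459) = -1.7004; [Ni²⁺] = 10^(-1.7004) ≈ 0.020 M.

0.020 M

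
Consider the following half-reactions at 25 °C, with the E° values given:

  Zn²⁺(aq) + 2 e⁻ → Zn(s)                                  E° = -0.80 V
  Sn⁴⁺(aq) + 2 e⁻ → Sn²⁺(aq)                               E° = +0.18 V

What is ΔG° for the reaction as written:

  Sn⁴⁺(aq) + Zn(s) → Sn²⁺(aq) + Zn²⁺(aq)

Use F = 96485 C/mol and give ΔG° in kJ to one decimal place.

-189.1 kJ

As written, Sn⁴⁺/Sn²⁺ is reduced (cathode) and Zn²⁺/Zn is oxidised (anode), so E°cell = (+0.18) − (-0.80) = +0.98 V.
Balancing electrons gives n = 2.
ΔG° = −nFE° = −(2)(96485)(+0.98) = -189,111 J = -189.1 kJ.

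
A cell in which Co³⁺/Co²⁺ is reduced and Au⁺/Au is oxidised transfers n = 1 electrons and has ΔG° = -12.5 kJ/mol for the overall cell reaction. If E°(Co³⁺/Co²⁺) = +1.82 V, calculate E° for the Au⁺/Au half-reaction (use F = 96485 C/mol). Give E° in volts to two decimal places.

+1.69 V

E°cell = −ΔG°/(nF) = −(-12.5×10³)/((1)(96485)) = +0.130 V.
Since Co³⁺/Co²⁺ is the cathode and Au⁺/Au the anode, E°cell = E°(Co³⁺/Co²⁺) − E°(Au⁺/Au).
So E°(Au⁺/Au) = E°(Co³⁺/Co²⁺) − E°cell = (+1.82) − (+0.130) = +1.69 V.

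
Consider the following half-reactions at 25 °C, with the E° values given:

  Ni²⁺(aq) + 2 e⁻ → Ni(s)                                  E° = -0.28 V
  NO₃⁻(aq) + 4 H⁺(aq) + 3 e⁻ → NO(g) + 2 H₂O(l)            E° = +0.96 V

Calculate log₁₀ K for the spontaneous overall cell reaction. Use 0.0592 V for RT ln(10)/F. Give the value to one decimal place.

125.7

Cathode: NO₃⁻/NO; anode: Ni²⁺/Ni. E°cell = +1.24 V, n = 6.
log K = nE°cell / 0.0592 = (6)(+1.24) / 0.0592 = 125.7.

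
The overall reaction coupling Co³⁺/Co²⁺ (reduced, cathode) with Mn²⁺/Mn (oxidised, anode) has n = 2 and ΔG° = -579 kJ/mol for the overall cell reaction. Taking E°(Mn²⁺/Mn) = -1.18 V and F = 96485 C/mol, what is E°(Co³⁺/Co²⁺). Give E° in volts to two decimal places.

+1.82 V

E°cell = −ΔG°/(nF) = −(-579×10³)/((2)(96485)) = +3.000 V.
Since Co³⁺/Co²⁺ is the cathode and Mn²⁺/Mn the anode, E°cell = E°(Co³⁺/Co²⁺) − E°(Mn²⁺/Mn).
So E°(Co³⁺/Co²⁺) = E°cell + E°(Mn²⁺/Mn) = +3.000 + (-1.18) = +1.82 V.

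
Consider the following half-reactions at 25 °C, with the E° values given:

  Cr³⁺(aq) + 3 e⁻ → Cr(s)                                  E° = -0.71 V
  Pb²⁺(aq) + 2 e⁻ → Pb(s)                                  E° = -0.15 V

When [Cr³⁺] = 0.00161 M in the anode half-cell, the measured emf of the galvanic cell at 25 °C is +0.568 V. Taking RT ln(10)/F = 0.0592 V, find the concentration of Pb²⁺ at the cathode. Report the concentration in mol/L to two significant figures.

Pb²⁺/Pb is the cathode, Cr³⁺/Cr the anode: E°cell = +0.56 V, n = 6.
Overall reaction: 3 Pb²⁺(aq) + 2 Cr(s) → 3 Pb(s) + 2 Cr³⁺(aq); Q = [Cr³⁺]^2/[Pb²⁺]^3.
From E = E° − (0.0592/n) log Q: log Q = (E° − E)·n/0.0592 = (+0.56 − (+0.568))·6/0.0592 = -0.8108.
So 3·log[Pb²⁺] = 2·log(0.00161) − log Q = -5.5863 − (-0.8108) = -4.7755; log[Pb²⁺] = -4.7755 / 3 = -1.5918; [Pb²⁺] = 10^(-1.5918) ≈ 0.026 M.

0.026 M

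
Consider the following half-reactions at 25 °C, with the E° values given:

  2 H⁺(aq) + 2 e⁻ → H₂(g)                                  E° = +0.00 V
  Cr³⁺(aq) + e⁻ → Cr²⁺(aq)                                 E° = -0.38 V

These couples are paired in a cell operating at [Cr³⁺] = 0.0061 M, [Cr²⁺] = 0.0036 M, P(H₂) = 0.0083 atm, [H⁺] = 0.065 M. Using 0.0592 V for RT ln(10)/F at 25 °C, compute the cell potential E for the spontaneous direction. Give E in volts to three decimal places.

+0.358 V

H⁺/H₂ is the cathode (higher E°), Cr³⁺/Cr²⁺ the anode: E°cell = +0.00 − (-0.38) = +0.38 V, n = 2.
Overall: 2 H⁺(aq) + 2 Cr²⁺(aq) → H₂(g) + 2 Cr³⁺(aq)
Q = P(H₂)·[Cr³⁺]^2 / ([H⁺]^2·[Cr²⁺]^2); log Q = 0.751.
E = E° − (0.0592/n) log Q = +0.38 − (0.0592/2)(0.751) = +0.358 V.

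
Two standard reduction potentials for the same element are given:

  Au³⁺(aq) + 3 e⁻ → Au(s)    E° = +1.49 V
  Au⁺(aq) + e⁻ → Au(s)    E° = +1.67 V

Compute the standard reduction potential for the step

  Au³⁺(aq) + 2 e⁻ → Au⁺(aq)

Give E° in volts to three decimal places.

Sequential free energies add, so n₃E°₃ = n₁E°₁ + n₂E°₂.
With n₃ = 3, and the known step contributing 1×(+1.67) V, the unknown satisfies 2·E° = 3×(+1.49) − 1×(+1.67) = +2.800.
E° = +2.800 / 2 = +1.400 V.

+1.400 V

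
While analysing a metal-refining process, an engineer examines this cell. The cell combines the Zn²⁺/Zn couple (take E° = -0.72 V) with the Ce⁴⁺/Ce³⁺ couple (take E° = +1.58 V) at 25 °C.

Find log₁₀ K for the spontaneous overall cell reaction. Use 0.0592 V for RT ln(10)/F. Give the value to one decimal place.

Cathode: Ce⁴⁺/Ce³⁺; anode: Zn²⁺/Zn. E°cell = +2.30 V, n = 2.
log K = nE°cell / 0.0592 = (2)(+2.30) / 0.0592 = 77.7.

77.7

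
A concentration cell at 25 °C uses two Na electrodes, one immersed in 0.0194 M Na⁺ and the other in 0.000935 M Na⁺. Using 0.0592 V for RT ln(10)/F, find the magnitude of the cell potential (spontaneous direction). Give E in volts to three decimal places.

+0.078 V

For a concentration cell E°cell = 0. The 0.0194 M side is the cathode (reduction is favoured where [Na⁺] is higher).
With n = 1, E = −(0.0592/1) log([Na⁺]ₐₙ/[Na⁺]꜀ₐₜ) = −(0.0592/1) log(0.000935/0.0194) = −(0.0592/1)(-1.317) = +0.078 V.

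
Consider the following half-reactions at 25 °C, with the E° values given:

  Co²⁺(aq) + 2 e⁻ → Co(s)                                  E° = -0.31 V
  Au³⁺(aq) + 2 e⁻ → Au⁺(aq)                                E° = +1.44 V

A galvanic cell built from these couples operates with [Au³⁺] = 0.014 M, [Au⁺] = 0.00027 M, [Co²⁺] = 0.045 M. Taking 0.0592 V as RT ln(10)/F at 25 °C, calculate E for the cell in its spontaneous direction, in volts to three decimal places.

Au³⁺/Au⁺ is the cathode (higher E°), Co²⁺/Co the anode: E°cell = +1.44 − (-0.31) = +1.75 V, n = 2.
Overall: Au³⁺(aq) + Co(s) → Au⁺(aq) + Co²⁺(aq)
Q = [Au⁺]·[Co²⁺] / ([Au³⁺]); log Q = -3.062.
E = E° − (0.0592/n) log Q = +1.75 − (0.0592/2)(-3.062) = +1.841 V.

+1.841 V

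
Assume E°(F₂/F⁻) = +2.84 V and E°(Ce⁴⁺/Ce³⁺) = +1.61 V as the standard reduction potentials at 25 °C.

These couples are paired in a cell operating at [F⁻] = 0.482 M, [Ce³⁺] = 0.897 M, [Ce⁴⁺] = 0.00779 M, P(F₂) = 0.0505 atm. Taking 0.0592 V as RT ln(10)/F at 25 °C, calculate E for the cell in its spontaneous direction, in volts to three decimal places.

F₂/F⁻ is the cathode (higher E°), Ce⁴⁺/Ce³⁺ the anode: E°cell = +2.84 − (+1.61) = +1.23 V, n = 2.
Overall: F₂(g) + 2 Ce³⁺(aq) → 2 F⁻(aq) + 2 Ce⁴⁺(aq)
Q = [F⁻]^2·[Ce⁴⁺]^2 / (P(F₂)·[Ce³⁺]^2); log Q = -3.460.
E = E° − (0.0592/n) log Q = +1.23 − (0.0592/2)(-3.460) = +1.332 V.

+1.332 V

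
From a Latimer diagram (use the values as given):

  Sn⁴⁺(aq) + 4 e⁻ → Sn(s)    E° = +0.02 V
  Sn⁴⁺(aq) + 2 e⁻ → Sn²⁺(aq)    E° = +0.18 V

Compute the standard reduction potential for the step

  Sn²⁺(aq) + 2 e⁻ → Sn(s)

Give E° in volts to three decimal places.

Sequential free energies add, so n₃E°₃ = n₁E°₁ + n₂E°₂.
With n₃ = 4, and the known step contributing 2×(+0.18) V, the unknown satisfies 2·E° = 4×(+0.02) − 2×(+0.18) = -0.280.
E° = -0.280 / 2 = -0.140 V.

-0.140 V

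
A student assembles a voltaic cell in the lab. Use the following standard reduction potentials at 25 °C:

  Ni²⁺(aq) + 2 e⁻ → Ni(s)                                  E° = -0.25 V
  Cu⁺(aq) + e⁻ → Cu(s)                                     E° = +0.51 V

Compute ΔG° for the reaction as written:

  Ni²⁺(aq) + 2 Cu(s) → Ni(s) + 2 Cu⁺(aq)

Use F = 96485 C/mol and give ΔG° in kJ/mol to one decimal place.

As written, Ni²⁺/Ni is reduced (cathode) and Cu⁺/Cu is oxidised (anode), so E°cell = (-0.25) − (+0.51) = -0.76 V.
Balancing electrons gives n = 2.
ΔG° = −nFE° = −(2)(96485)(-0.76) = 146,657 J = +146.7 kJ/mol.

+146.7 kJ/mol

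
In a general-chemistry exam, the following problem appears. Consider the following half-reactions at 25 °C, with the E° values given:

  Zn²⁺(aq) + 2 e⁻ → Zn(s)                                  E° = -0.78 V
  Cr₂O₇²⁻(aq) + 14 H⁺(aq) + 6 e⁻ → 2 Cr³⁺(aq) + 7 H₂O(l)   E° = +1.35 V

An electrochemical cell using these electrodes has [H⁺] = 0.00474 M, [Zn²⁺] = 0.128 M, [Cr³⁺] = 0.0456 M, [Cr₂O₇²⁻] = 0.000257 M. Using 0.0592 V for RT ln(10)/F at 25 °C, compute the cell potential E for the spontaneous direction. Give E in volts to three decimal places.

Cr₂O₇²⁻/Cr³⁺ is the cathode (higher E°), Zn²⁺/Zn the anode: E°cell = +1.35 − (-0.78) = +2.13 V, n = 6.
Overall: Cr₂O₇²⁻(aq) + 14 H⁺(aq) + 3 Zn(s) → 2 Cr³⁺(aq) + 7 H₂O(l) + 3 Zn²⁺(aq)
Q = [Cr³⁺]^2·[Zn²⁺]^3 / ([Cr₂O₇²⁻]·[H⁺]^14); log Q = 30.769.
E = E° − (0.0592/n) log Q = +2.13 − (0.0592/6)(30.769) = +1.826 V.

+1.826 V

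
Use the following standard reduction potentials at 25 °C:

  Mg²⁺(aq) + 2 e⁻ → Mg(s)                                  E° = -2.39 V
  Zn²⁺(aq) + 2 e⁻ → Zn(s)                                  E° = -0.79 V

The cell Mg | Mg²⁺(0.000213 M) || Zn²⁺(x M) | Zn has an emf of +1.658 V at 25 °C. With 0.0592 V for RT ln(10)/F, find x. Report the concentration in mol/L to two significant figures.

Zn²⁺/Zn is the cathode, Mg²⁺/Mg the anode: E°cell = +1.60 V, n = 2.
Overall reaction: Zn²⁺(aq) + Mg(s) → Zn(s) + Mg²⁺(aq); Q = [Mg²⁺]^1/[Zn²⁺]^1.
From E = E° − (0.0592/n) log Q: log Q = (E° − E)·n/0.0592 = (+1.60 − (+1.658))·2/0.0592 = -1.9595.
So 1·log[Zn²⁺] = 1·log(0.000213) − log Q = -3.6716 − (-1.9595) = -1.7121; [Zn²⁺] = 10^(-1.7121) ≈ 0.019 M.

0.019 M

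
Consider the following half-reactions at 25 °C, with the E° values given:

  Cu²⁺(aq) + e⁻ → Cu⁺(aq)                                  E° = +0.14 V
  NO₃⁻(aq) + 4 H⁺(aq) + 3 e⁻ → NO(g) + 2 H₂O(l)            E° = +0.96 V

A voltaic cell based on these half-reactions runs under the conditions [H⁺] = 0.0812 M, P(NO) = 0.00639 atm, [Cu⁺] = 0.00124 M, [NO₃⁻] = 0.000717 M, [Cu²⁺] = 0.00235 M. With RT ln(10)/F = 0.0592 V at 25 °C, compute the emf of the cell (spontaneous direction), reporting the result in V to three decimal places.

NO₃⁻/NO is the cathode (higher E°), Cu²⁺/Cu⁺ the anode: E°cell = +0.96 − (+0.14) = +0.82 V, n = 3.
Overall: NO₃⁻(aq) + 4 H⁺(aq) + 3 Cu⁺(aq) → NO(g) + 2 H₂O(l) + 3 Cu²⁺(aq)
Q = P(NO)·[Cu²⁺]^3 / ([NO₃⁻]·[H⁺]^4·[Cu⁺]^3); log Q = 6.145.
E = E° − (0.0592/n) log Q = +0.82 − (0.0592/3)(6.145) = +0.699 V.

+0.699 V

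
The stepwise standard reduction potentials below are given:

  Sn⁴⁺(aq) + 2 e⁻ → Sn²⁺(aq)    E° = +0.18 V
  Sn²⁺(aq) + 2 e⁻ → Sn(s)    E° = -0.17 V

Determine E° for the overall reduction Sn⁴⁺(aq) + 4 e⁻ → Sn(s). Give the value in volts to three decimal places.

Standard free energies of sequential steps add: ΔG°₃ = ΔG°₁ + ΔG°₂, so n₃E°₃ = n₁E°₁ + n₂E°₂.
E°₃ = (2×+0.18 + 2×-0.17) / 4 = (+0.020) / 4 = +0.005 V.

+0.005 V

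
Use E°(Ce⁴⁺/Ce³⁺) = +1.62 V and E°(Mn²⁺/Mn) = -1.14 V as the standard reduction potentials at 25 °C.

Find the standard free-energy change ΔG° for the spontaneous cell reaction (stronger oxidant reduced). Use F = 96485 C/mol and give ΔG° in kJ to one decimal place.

Ce⁴⁺/Ce³⁺ (E° = +1.62 V) is the cathode; Mn²⁺/Mn (E° = -1.14 V) is the anode, so E°cell = +2.76 V.
Balancing electrons gives n = 2 (lcm of 1 and 2).
ΔG° = −nFE° = −(2)(96485)(+2.76) = -532,597 J = -532.6 kJ.

-532.6 kJ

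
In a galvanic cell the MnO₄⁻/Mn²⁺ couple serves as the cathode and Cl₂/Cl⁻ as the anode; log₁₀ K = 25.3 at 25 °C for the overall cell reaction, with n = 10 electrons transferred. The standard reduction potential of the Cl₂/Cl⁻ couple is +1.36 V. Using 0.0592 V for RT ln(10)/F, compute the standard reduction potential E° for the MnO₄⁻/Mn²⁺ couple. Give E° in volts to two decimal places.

E°cell = (0.0592/n)·log K = (0.0592/10)(25.3) = +0.150 V.
Since MnO₄⁻/Mn²⁺ is the cathode and Cl₂/Cl⁻ the anode, E°cell = E°(MnO₄⁻/Mn²⁺) − E°(Cl₂/Cl⁻).
So E°(MnO₄⁻/Mn²⁺) = E°cell + E°(Cl₂/Cl⁻) = +0.150 + (+1.36) = +1.51 V.

+1.51 V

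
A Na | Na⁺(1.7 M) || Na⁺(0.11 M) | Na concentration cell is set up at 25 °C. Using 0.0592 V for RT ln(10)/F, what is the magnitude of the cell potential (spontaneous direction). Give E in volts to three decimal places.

+0.070 V

For a concentration cell E°cell = 0. The 1.7 M side is the cathode (reduction is favoured where [Na⁺] is higher).
With n = 1, E = −(0.0592/1) log([Na⁺]ₐₙ/[Na⁺]꜀ₐₜ) = −(0.0592/1) log(0.11/1.7) = −(0.0592/1)(-1.189) = +0.070 V.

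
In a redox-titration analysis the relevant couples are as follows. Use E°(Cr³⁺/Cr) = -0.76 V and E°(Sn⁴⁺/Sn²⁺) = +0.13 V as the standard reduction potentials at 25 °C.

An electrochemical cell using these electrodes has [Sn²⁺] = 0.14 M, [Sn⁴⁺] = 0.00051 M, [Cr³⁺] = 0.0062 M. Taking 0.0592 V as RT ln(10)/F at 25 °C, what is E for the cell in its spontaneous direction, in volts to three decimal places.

Sn⁴⁺/Sn²⁺ is the cathode (higher E°), Cr³⁺/Cr the anode: E°cell = +0.13 − (-0.76) = +0.89 V, n = 6.
Overall: 3 Sn⁴⁺(aq) + 2 Cr(s) → 3 Sn²⁺(aq) + 2 Cr³⁺(aq)
Q = [Sn²⁺]^3·[Cr³⁺]^2 / ([Sn⁴⁺]^3); log Q = 2.900.
E = E° − (0.0592/n) log Q = +0.89 − (0.0592/6)(2.900) = +0.861 V.

+0.861 V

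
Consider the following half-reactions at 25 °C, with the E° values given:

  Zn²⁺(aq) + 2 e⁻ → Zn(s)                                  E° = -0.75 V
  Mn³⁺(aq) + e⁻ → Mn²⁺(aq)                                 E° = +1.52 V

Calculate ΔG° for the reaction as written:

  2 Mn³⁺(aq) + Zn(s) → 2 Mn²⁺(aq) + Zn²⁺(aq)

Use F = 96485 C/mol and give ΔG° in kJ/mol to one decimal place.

-438.0 kJ/mol

As written, Mn³⁺/Mn²⁺ is reduced (cathode) and Zn²⁺/Zn is oxidised (anode), so E°cell = (+1.52) − (-0.75) = +2.27 V.
Balancing electrons gives n = 2.
ΔG° = −nFE° = −(2)(96485)(+2.27) = -438,042 J = -438.0 kJ/mol.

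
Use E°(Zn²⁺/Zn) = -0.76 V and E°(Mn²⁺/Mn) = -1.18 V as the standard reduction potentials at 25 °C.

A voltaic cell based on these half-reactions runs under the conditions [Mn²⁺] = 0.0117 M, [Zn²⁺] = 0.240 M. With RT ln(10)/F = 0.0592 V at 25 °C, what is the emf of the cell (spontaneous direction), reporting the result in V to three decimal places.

Zn²⁺/Zn is the cathode (higher E°), Mn²⁺/Mn the anode: E°cell = -0.76 − (-1.18) = +0.42 V, n = 2.
Overall: Zn²⁺(aq) + Mn(s) → Zn(s) + Mn²⁺(aq)
Q = [Mn²⁺] / ([Zn²⁺]); log Q = -1.312.
E = E° − (0.0592/n) log Q = +0.42 − (0.0592/2)(-1.312) = +0.459 V.

+0.459 V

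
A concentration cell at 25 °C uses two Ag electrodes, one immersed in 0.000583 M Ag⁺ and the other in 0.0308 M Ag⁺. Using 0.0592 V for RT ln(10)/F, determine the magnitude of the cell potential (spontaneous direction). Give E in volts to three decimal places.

For a concentration cell E°cell = 0. The 0.0308 M side is the cathode (reduction is favoured where [Ag⁺] is higher).
With n = 1, E = −(0.0592/1) log([Ag⁺]ₐₙ/[Ag⁺]꜀ₐₜ) = −(0.0592/1) log(0.000583/0.0308) = −(0.0592/1)(-1.723) = +0.102 V.

+0.102 V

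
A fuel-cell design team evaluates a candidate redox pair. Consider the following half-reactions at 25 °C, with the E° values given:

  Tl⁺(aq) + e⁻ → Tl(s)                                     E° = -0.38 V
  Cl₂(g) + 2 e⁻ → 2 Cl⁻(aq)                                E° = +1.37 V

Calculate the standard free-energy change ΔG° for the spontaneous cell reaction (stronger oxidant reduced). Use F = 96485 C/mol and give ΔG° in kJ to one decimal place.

Cl₂/Cl⁻ (E° = +1.37 V) is the cathode; Tl⁺/Tl (E° = -0.38 V) is the anode, so E°cell = +1.75 V.
Balancing electrons gives n = 2 (lcm of 2 and 1).
ΔG° = −nFE° = −(2)(96485)(+1.75) = -337,698 J = -337.7 kJ.

-337.7 kJ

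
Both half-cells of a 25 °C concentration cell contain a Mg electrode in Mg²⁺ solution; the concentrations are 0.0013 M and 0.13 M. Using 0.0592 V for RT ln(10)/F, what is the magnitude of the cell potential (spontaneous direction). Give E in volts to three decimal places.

+0.059 V

For a concentration cell E°cell = 0. The 0.13 M side is the cathode (reduction is favoured where [Mg²⁺] is higher).
With n = 2, E = −(0.0592/2) log([Mg²⁺]ₐₙ/[Mg²⁺]꜀ₐₜ) = −(0.0592/2) log(0.0013/0.13) = −(0.0592/2)(-2.000) = +0.059 V.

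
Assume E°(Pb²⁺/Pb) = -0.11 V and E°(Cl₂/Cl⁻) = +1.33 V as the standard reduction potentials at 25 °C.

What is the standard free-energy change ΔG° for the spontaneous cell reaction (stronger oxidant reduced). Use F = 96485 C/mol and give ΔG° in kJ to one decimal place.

-277.9 kJ

Cl₂/Cl⁻ (E° = +1.33 V) is the cathode; Pb²⁺/Pb (E° = -0.11 V) is the anode, so E°cell = +1.44 V.
Balancing electrons gives n = 2 (lcm of 2 and 2).
ΔG° = −nFE° = −(2)(96485)(+1.44) = -277,877 J = -277.9 kJ.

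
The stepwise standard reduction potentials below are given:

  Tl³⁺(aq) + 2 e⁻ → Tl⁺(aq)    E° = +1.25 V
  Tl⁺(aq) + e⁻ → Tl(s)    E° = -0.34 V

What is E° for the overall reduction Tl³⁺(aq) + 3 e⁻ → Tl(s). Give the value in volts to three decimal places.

+0.720 V

Adding the free-energy changes (−nFE°) of the two steps gives −n₃FE°₃ = −n₁FE°₁ − n₂FE°₂.
E°₃ = (2×+1.25 + 1×-0.34) / 3 = (+2.160) / 3 = +0.720 V.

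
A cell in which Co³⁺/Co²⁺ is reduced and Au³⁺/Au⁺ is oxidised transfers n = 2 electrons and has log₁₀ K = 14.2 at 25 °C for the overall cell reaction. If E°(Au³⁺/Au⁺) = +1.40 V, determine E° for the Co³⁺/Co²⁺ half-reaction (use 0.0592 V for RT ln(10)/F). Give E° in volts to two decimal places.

+1.82 V

E°cell = (0.0592/n)·log K = (0.0592/2)(14.2) = +0.420 V.
Since Co³⁺/Co²⁺ is the cathode and Au³⁺/Au⁺ the anode, E°cell = E°(Co³⁺/Co²⁺) − E°(Au³⁺/Au⁺).
So E°(Co³⁺/Co²⁺) = E°cell + E°(Au³⁺/Au⁺) = +0.420 + (+1.40) = +1.82 V.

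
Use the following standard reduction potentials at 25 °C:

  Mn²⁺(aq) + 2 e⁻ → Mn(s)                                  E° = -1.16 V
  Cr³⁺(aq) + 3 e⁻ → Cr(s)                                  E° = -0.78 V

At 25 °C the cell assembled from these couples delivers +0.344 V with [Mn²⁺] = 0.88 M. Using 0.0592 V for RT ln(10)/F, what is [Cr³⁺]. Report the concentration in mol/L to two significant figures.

0.012 M

Cr³⁺/Cr is the cathode, Mn²⁺/Mn the anode: E°cell = +0.38 V, n = 6.
Overall reaction: 2 Cr³⁺(aq) + 3 Mn(s) → 2 Cr(s) + 3 Mn²⁺(aq); Q = [Mn²⁺]^3/[Cr³⁺]^2.
From E = E° − (0.0592/n) log Q: log Q = (E° − E)·n/0.0592 = (+0.38 − (+0.344))·6/0.0592 = 3.6486.
So 2·log[Cr³⁺] = 3·log(0.88) − log Q = -0.1666 − (3.6486) = -3.8152; log[Cr³⁺] = -3.8152 / 2 = -1.9076; [Cr³⁺] = 10^(-1.9076) ≈ 0.012 M.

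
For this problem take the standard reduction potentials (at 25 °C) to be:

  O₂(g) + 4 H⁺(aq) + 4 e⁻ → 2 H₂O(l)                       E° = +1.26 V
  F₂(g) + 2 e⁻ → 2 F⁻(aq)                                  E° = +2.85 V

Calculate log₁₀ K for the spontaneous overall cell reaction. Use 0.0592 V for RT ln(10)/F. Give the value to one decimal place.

Cathode: F₂/F⁻; anode: O₂/H₂O. E°cell = +1.59 V, n = 4.
log K = nE°cell / 0.0592 = (4)(+1.59) / 0.0592 = 107.4.

107.4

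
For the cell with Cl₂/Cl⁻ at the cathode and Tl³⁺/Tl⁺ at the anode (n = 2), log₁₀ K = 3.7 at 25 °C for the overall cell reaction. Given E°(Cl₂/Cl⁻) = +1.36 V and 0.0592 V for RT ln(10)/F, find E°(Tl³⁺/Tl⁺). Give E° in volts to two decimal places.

+1.25 V

E°cell = (0.0592/n)·log K = (0.0592/2)(3.7) = +0.110 V.
Since Cl₂/Cl⁻ is the cathode and Tl³⁺/Tl⁺ the anode, E°cell = E°(Cl₂/Cl⁻) − E°(Tl³⁺/Tl⁺).
So E°(Tl³⁺/Tl⁺) = E°(Cl₂/Cl⁻) − E°cell = (+1.36) − (+0.110) = +1.25 V.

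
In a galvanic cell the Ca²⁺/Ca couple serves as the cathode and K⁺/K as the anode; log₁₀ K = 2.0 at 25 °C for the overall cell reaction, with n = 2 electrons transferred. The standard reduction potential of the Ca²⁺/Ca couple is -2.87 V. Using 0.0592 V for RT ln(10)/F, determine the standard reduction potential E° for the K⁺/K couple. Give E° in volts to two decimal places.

E°cell = (0.0592/n)·log K = (0.0592/2)(2.0) = +0.059 V.
Since Ca²⁺/Ca is the cathode and K⁺/K the anode, E°cell = E°(Ca²⁺/Ca) − E°(K⁺/K).
So E°(K⁺/K) = E°(Ca²⁺/Ca) − E°cell = (-2.87) − (+0.059) = -2.93 V.

-2.93 V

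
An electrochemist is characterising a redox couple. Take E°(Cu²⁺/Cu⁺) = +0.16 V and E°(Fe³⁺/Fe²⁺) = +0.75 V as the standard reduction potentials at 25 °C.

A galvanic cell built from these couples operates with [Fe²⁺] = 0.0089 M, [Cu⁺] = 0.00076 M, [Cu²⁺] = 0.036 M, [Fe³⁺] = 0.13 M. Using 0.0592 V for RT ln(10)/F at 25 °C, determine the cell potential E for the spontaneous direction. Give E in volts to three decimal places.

Fe³⁺/Fe²⁺ is the cathode (higher E°), Cu²⁺/Cu⁺ the anode: E°cell = +0.75 − (+0.16) = +0.59 V, n = 1.
Overall: Fe³⁺(aq) + Cu⁺(aq) → Fe²⁺(aq) + Cu²⁺(aq)
Q = [Fe²⁺]·[Cu²⁺] / ([Fe³⁺]·[Cu⁺]); log Q = 0.511.
E = E° − (0.0592/n) log Q = +0.59 − (0.0592/1)(0.511) = +0.560 V.

+0.560 V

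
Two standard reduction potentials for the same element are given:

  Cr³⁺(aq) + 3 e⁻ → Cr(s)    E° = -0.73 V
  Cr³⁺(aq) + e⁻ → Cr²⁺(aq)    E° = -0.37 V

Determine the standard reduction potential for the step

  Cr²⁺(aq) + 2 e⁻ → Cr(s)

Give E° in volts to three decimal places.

-0.910 V

Sequential free energies add, so n₃E°₃ = n₁E°₁ + n₂E°₂.
With n₃ = 3, and the known step contributing 1×(-0.37) V, the unknown satisfies 2·E° = 3×(-0.73) − 1×(-0.37) = -1.820.
E° = -1.820 / 2 = -0.910 V.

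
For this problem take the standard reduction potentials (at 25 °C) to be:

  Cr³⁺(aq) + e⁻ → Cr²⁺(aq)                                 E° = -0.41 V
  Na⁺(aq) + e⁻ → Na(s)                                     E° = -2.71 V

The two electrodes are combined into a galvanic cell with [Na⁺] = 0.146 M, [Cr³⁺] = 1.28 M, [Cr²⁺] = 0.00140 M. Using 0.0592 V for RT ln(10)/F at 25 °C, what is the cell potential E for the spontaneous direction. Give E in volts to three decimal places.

Cr³⁺/Cr²⁺ is the cathode (higher E°), Na⁺/Na the anode: E°cell = -0.41 − (-2.71) = +2.30 V, n = 1.
Overall: Cr³⁺(aq) + Na(s) → Cr²⁺(aq) + Na⁺(aq)
Q = [Cr²⁺]·[Na⁺] / ([Cr³⁺]); log Q = -3.797.
E = E° − (0.0592/n) log Q = +2.30 − (0.0592/1)(-3.797) = +2.525 V.

+2.525 V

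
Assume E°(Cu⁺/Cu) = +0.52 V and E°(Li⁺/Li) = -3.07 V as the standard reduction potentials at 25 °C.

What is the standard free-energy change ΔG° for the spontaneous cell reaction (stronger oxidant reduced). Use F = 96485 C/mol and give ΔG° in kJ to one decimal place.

Cu⁺/Cu (E° = +0.52 V) is the cathode; Li⁺/Li (E° = -3.07 V) is the anode, so E°cell = +3.59 V.
Balancing electrons gives n = 1 (lcm of 1 and 1).
ΔG° = −nFE° = −(1)(96485)(+3.59) = -346,381 J = -346.4 kJ.

-346.4 kJ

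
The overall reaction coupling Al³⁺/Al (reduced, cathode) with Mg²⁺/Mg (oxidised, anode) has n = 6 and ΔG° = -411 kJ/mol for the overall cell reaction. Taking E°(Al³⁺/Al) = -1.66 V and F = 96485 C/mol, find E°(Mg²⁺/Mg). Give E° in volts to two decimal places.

-2.37 V

E°cell = −ΔG°/(nF) = −(-411×10³)/((6)(96485)) = +0.710 V.
Since Al³⁺/Al is the cathode and Mg²⁺/Mg the anode, E°cell = E°(Al³⁺/Al) − E°(Mg²⁺/Mg).
So E°(Mg²⁺/Mg) = E°(Al³⁺/Al) − E°cell = (-1.66) − (+0.710) = -2.37 V.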